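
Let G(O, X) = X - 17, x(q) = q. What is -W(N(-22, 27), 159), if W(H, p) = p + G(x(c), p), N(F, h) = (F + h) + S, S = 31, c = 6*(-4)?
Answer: -301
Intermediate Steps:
c = -24
G(O, X) = -17 + X
N(F, h) = 31 + F + h (N(F, h) = (F + h) + 31 = 31 + F + h)
W(H, p) = -17 + 2*p (W(H, p) = p + (-17 + p) = -17 + 2*p)
-W(N(-22, 27), 159) = -(-17 + 2*159) = -(-17 + 318) = -1*301 = -301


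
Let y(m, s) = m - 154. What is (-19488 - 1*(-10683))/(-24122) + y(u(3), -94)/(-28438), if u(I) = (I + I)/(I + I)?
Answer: 63521814/171495359 ≈ 0.37040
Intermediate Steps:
u(I) = 1 (u(I) = (2*I)/((2*I)) = (2*I)*(1/(2*I)) = 1)
y(m, s) = -154 + m
(-19488 - 1*(-10683))/(-24122) + y(u(3), -94)/(-28438) = (-19488 - 1*(-10683))/(-24122) + (-154 + 1)/(-28438) = (-19488 + 10683)*(-1/24122) - 153*(-1/28438) = -8805*(-1/24122) + 153/28438 = 8805/24122 + 153/28438 = 63521814/171495359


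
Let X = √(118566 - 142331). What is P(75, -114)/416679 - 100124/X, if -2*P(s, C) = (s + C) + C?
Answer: 51/277786 + 100124*I*√485/3395 ≈ 0.00018359 + 649.49*I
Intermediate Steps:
X = 7*I*√485 (X = √(-23765) = 7*I*√485 ≈ 154.16*I)
P(s, C) = -C - s/2 (P(s, C) = -((s + C) + C)/2 = -((C + s) + C)/2 = -(s + 2*C)/2 = -C - s/2)
P(75, -114)/416679 - 100124/X = (-1*(-114) - ½*75)/416679 - 100124*(-I*√485/3395) = (114 - 75/2)*(1/416679) - (-100124)*I*√485/3395 = (153/2)*(1/416679) + 100124*I*√485/3395 = 51/277786 + 100124*I*√485/3395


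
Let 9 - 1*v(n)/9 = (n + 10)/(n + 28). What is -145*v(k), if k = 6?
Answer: -189225/17 ≈ -11131.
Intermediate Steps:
v(n) = 81 - 9*(10 + n)/(28 + n) (v(n) = 81 - 9*(n + 10)/(n + 28) = 81 - 9*(10 + n)/(28 + n))
-145*v(k) = -2610*(121 + 4*6)/(28 + 6) = -2610*(121 + 24)/34 = -2610*145/34 = -145*1305/17 = -189225/17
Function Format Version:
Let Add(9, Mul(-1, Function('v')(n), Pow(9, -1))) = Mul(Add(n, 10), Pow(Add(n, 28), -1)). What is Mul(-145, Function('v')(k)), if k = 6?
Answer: Rational(-189225, 17) ≈ -11131.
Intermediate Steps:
Function('v')(n) = Add(81, Mul(-9, Pow(Add(28, n), -1), Add(10, n))) (Function('v')(n) = Add(81, Mul(-9, Mul(Add(n, 10), Pow(Add(n, 28), -1)))) = Add(81, Mul(-9, Mul(Add(10, n), Pow(Add(28, n), -1)))) = Add(81, Mul(-9, Mul(Pow(Add(28, n), -1), Add(10, n)))) = Add(81, Mul(-9, Pow(Add(28, n), -1), Add(10, n))))
Mul(-145, Function('v')(k)) = Mul(-145, Mul(18, Pow(Add(28, 6), -1), Add(121, Mul(4, 6)))) = Mul(-145, Mul(18, Pow(34, -1), Add(121, 24))) = Mul(-145, Mul(18, Rational(1, 34), 145)) = Mul(-145, Rational(1305, 17)) = Rational(-189225, 17)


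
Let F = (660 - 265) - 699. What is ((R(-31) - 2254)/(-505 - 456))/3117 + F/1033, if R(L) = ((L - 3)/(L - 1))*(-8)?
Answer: -1816551371/6188572842 ≈ -0.29353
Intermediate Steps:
F = -304 (F = 395 - 699 = -304)
R(L) = -8*(-3 + L)/(-1 + L) (R(L) = ((-3 + L)/(-1 + L))*(-8) = -8*(-3 + L)/(-1 + L))
((R(-31) - 2254)/(-505 - 456))/3117 + F/1033 = ((8*(3 - 1*(-31))/(-1 - 31) - 2254)/(-505 - 456))/3117 - 304/1033 = ((8*(3 + 31)/(-32) - 2254)/(-961))*(1/3117) - 304*1/1033 = ((8*(-1/32)*34 - 2254)*(-1/961))*(1/3117) - 304/1033 = ((-17/2 - 2254)*(-1/961))*(1/3117) - 304/1033 = -4525/2*(-1/961)*(1/3117) - 304/1033 = (4525/1922)*(1/3117) - 304/1033 = 4525/5990874 - 304/1033 = -1816551371/6188572842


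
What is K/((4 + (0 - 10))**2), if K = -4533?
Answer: -1511/12 ≈ -125.92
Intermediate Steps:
K/((4 + (0 - 10))**2) = -4533/(4 + (0 - 10))**2 = -4533/(4 - 10)**2 = -4533/((-6)**2) = -4533/36 = -4533*1/36 = -1511/12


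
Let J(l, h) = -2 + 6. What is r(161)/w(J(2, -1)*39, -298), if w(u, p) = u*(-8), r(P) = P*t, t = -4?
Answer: 161/312 ≈ 0.51603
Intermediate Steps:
J(l, h) = 4
r(P) = -4*P (r(P) = P*(-4) = -4*P)
w(u, p) = -8*u
r(161)/w(J(2, -1)*39, -298) = (-4*161)/((-32*39)) = -644/((-8*156)) = -644/(-1248) = -644*(-1/1248) = 161/312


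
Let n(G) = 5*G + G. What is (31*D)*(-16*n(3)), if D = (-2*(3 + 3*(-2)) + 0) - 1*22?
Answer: 142848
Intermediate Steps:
n(G) = 6*G
D = -16 (D = (-2*(3 - 6) + 0) - 22 = (-2*(-3) + 0) - 22 = (6 + 0) - 22 = 6 - 22 = -16)
(31*D)*(-16*n(3)) = (31*(-16))*(-96*3) = -(-7936)*18 = -496*(-288) = 142848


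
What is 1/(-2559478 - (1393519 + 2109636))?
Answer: -1/6062633 ≈ -1.6494e-7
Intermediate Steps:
1/(-2559478 - (1393519 + 2109636)) = 1/(-2559478 - 1*3503155) = 1/(-2559478 - 3503155) = 1/(-6062633) = -1/6062633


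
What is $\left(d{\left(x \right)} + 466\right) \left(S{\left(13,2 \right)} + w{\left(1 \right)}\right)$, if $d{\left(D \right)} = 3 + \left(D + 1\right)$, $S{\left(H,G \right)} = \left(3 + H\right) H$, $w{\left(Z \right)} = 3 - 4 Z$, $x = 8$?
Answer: $98946$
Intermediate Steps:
$S{\left(H,G \right)} = H \left(3 + H\right)$
$d{\left(D \right)} = 4 + D$ ($d{\left(D \right)} = 3 + \left(1 + D\right) = 4 + D$)
$\left(d{\left(x \right)} + 466\right) \left(S{\left(13,2 \right)} + w{\left(1 \right)}\right) = \left(\left(4 + 8\right) + 466\right) \left(13 \left(3 + 13\right) + \left(3 - 4\right)\right) = \left(12 + 466\right) \left(13 \cdot 16 + \left(3 - 4\right)\right) = 478 \left(208 - 1\right) = 478 \cdot 207 = 98946$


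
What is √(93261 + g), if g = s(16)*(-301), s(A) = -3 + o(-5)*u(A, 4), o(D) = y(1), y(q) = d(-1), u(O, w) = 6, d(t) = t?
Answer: √95970 ≈ 309.79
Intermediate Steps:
y(q) = -1
o(D) = -1
s(A) = -9 (s(A) = -3 - 1*6 = -3 - 6 = -9)
g = 2709 (g = -9*(-301) = 2709)
√(93261 + g) = √(93261 + 2709) = √95970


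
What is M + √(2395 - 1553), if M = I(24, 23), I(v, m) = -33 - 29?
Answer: -62 + √842 ≈ -32.983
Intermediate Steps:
I(v, m) = -62
M = -62
M + √(2395 - 1553) = -62 + √(2395 - 1553) = -62 + √842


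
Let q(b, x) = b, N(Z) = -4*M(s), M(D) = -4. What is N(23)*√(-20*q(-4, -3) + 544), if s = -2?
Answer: 64*√39 ≈ 399.68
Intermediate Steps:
N(Z) = 16 (N(Z) = -4*(-4) = 16)
N(23)*√(-20*q(-4, -3) + 544) = 16*√(-20*(-4) + 544) = 16*√(80 + 544) = 16*√624 = 16*(4*√39) = 64*√39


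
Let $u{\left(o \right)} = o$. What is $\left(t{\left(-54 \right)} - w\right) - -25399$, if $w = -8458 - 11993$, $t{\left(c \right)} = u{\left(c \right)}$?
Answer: $45796$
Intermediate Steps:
$t{\left(c \right)} = c$
$w = -20451$
$\left(t{\left(-54 \right)} - w\right) - -25399 = \left(-54 - -20451\right) - -25399 = \left(-54 + 20451\right) + 25399 = 20397 + 25399 = 45796$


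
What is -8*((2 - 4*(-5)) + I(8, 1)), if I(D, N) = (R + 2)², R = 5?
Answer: -568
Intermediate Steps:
I(D, N) = 49 (I(D, N) = (5 + 2)² = 7² = 49)
-8*((2 - 4*(-5)) + I(8, 1)) = -8*((2 - 4*(-5)) + 49) = -8*((2 + 20) + 49) = -8*(22 + 49) = -8*71 = -568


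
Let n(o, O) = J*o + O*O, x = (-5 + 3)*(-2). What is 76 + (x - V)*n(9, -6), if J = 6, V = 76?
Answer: -6404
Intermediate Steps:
x = 4 (x = -2*(-2) = 4)
n(o, O) = O² + 6*o (n(o, O) = 6*o + O*O = 6*o + O² = O² + 6*o)
76 + (x - V)*n(9, -6) = 76 + (4 - 1*76)*((-6)² + 6*9) = 76 + (4 - 76)*(36 + 54) = 76 - 72*90 = 76 - 6480 = -6404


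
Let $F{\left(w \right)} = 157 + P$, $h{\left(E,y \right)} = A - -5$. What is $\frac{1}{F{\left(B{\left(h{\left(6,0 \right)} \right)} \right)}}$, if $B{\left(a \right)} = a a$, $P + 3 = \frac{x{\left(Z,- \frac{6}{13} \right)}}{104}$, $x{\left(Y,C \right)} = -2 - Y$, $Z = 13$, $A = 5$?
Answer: $\frac{104}{16001} \approx 0.0064996$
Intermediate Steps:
$h{\left(E,y \right)} = 10$ ($h{\left(E,y \right)} = 5 - -5 = 5 + 5 = 10$)
$P = - \frac{327}{104}$ ($P = -3 + \frac{-2 - 13}{104} = -3 + \left(-2 - 13\right) \frac{1}{104} = -3 - \frac{15}{104} = - \frac{327}{104} \approx -3.1442$)
$B{\left(a \right)} = a^{2}$
$F{\left(w \right)} = \frac{16001}{104}$ ($F{\left(w \right)} = 157 - \frac{327}{104} = \frac{16001}{104}$)
$\frac{1}{F{\left(B{\left(h{\left(6,0 \right)} \right)} \right)}} = \frac{1}{\frac{16001}{104}} = \frac{104}{16001}$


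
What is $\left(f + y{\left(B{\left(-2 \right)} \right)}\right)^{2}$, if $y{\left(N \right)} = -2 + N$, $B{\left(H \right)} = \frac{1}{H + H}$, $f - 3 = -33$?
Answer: $\frac{16641}{16} \approx 1040.1$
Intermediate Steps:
$f = -30$ ($f = 3 - 33 = -30$)
$B{\left(H \right)} = \frac{1}{2 H}$
$\left(f + y{\left(B{\left(-2 \right)} \right)}\right)^{2} = \left(-30 - \left(2 - \frac{1}{2 \left(-2\right)}\right)\right)^{2} = \left(-30 + \left(-2 + \frac{1}{2} \left(- \frac{1}{2}\right)\right)\right)^{2} = \left(-30 - \frac{9}{4}\right)^{2} = \left(- \frac{129}{4}\right)^{2} = \frac{16641}{16}$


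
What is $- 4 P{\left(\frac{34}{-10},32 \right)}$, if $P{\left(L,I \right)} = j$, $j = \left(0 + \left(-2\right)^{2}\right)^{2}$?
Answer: $-64$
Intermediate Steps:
$j = 16$ ($j = \left(0 + 4\right)^{2} = 4^{2} = 16$)
$P{\left(L,I \right)} = 16$
$- 4 P{\left(\frac{34}{-10},32 \right)} = \left(-4\right) 16 = -64$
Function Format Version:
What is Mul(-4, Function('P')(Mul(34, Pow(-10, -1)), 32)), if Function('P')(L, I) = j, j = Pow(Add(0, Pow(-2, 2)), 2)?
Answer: -64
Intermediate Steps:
j = 16 (j = Pow(Add(0, 4), 2) = Pow(4, 2) = 16)
Function('P')(L, I) = 16
Mul(-4, Function('P')(Mul(34, Pow(-10, -1)), 32)) = Mul(-4, 16) = -64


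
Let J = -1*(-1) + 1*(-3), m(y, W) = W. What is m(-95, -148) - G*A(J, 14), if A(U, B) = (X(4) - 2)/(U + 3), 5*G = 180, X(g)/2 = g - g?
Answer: -76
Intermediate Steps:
X(g) = 0 (X(g) = 2*(g - g) = 2*0 = 0)
G = 36 (G = (⅕)*180 = 36)
J = -2 (J = 1 - 3 = -2)
A(U, B) = -2/(3 + U) (A(U, B) = (0 - 2)/(U + 3) = -2/(3 + U))
m(-95, -148) - G*A(J, 14) = -148 - 36*(-2/(3 - 2)) = -148 - 36*(-2/1) = -148 - 36*(-2*1) = -148 - 36*(-2) = -148 - 1*(-72) = -148 + 72 = -76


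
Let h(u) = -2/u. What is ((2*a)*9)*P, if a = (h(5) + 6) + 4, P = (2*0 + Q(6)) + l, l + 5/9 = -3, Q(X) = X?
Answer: 2112/5 ≈ 422.40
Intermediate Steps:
l = -32/9 (l = -5/9 - 3 = -32/9 ≈ -3.5556)
P = 22/9 (P = (2*0 + 6) - 32/9 = (0 + 6) - 32/9 = 6 - 32/9 = 22/9 ≈ 2.4444)
a = 48/5 (a = (-2/5 + 6) + 4 = (-2*⅕ + 6) + 4 = (-⅖ + 6) + 4 = 28/5 + 4 = 48/5 ≈ 9.6000)
((2*a)*9)*P = ((2*(48/5))*9)*(22/9) = ((96/5)*9)*(22/9) = (864/5)*(22/9) = 2112/5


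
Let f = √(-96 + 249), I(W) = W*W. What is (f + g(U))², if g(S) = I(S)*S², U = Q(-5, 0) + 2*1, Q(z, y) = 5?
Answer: 5764954 + 14406*√17 ≈ 5.8244e+6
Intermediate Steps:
I(W) = W²
f = 3*√17 (f = √153 = 3*√17 ≈ 12.369)
U = 7 (U = 5 + 2*1 = 5 + 2 = 7)
g(S) = S⁴ (g(S) = S²*S² = S⁴)
(f + g(U))² = (3*√17 + 7⁴)² = (3*√17 + 2401)² = (2401 + 3*√17)²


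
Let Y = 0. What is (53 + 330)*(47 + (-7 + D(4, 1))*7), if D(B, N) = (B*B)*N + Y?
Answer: 42130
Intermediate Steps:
D(B, N) = N*B² (D(B, N) = (B*B)*N + 0 = B²*N + 0 = N*B² + 0 = N*B²)
(53 + 330)*(47 + (-7 + D(4, 1))*7) = (53 + 330)*(47 + (-7 + 1*4²)*7) = 383*(47 + (-7 + 1*16)*7) = 383*(47 + (-7 + 16)*7) = 383*(47 + 9*7) = 383*(47 + 63) = 383*110 = 42130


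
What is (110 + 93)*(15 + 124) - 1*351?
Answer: 27866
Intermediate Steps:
(110 + 93)*(15 + 124) - 1*351 = 203*139 - 351 = 28217 - 351 = 27866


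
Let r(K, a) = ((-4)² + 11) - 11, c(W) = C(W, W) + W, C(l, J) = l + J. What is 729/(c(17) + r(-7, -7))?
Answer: 729/67 ≈ 10.881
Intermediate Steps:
C(l, J) = J + l
c(W) = 3*W (c(W) = (W + W) + W = 2*W + W = 3*W)
r(K, a) = 16 (r(K, a) = (16 + 11) - 11 = 27 - 11 = 16)
729/(c(17) + r(-7, -7)) = 729/(3*17 + 16) = 729/(51 + 16) = 729/67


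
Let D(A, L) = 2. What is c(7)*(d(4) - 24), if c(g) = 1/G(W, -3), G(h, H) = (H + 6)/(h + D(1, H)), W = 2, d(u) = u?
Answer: -80/3 ≈ -26.667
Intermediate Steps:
G(h, H) = (6 + H)/(2 + h) (G(h, H) = (H + 6)/(h + 2) = (6 + H)/(2 + h))
c(g) = 4/3 (c(g) = 1/((6 - 3)/(2 + 2)) = 1/(3/4) = 1/((¼)*3) = 1/(¾) = 4/3)
c(7)*(d(4) - 24) = 4*(4 - 24)/3 = (4/3)*(-20) = -80/3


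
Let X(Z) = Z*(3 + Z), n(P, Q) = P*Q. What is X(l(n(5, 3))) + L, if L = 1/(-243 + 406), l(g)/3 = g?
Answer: 352081/163 ≈ 2160.0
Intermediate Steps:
l(g) = 3*g
L = 1/163 ≈ 0.0061350
X(l(n(5, 3))) + L = (3*(5*3))*(3 + 3*(5*3)) + 1/163 = (3*15)*(3 + 3*15) + 1/163 = 45*(3 + 45) + 1/163 = 45*48 + 1/163 = 2160 + 1/163 = 352081/163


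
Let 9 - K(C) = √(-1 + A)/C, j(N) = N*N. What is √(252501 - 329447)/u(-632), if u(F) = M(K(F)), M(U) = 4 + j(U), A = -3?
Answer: 63108992*√76946/8004676132825 + 282517887568*I*√76946/24014028398475 ≈ 0.002187 + 3.2634*I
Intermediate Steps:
j(N) = N²
K(C) = 9 - 2*I/C (K(C) = 9 - √(-1 - 3)/C = 9 - √(-4)/C = 9 - 2*I/C)
M(U) = 4 + U²
u(F) = 4 + (9 - 2*I/F)²
√(252501 - 329447)/u(-632) = √(252501 - 329447)/(85 - 4/(-632)² - 36*I/(-632)) = √(-76946)/(85 - 4*1/399424 - 36*I*(-1/632)) = (I*√76946)/(85 - 1/99856 + 9*I/158) = (I*√76946)/(8487759/99856 + 9*I/158) = (I*√76946)*(9971220736*(8487759/99856 - 9*I/158)/72042085195425) = 9971220736*I*√76946*(8487759/99856 - 9*I/158)/72042085195425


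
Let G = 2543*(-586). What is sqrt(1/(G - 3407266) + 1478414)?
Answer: sqrt(8864996730163486770)/2448732 ≈ 1215.9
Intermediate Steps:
G = -1490198
sqrt(1/(G - 3407266) + 1478414) = sqrt(1/(-1490198 - 3407266) + 1478414) = sqrt(1/(-4897464) + 1478414) = sqrt(-1/4897464 + 1478414) = sqrt(7240479342095/4897464) = sqrt(8864996730163486770)/2448732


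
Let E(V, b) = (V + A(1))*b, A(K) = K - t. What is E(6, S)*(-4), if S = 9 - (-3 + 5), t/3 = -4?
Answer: -532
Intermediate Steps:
t = -12 (t = 3*(-4) = -12)
A(K) = 12 + K (A(K) = K - 1*(-12) = K + 12 = 12 + K)
S = 7 (S = 9 - 1*2 = 9 - 2 = 7)
E(V, b) = b*(13 + V) (E(V, b) = (V + (12 + 1))*b = (V + 13)*b = (13 + V)*b = b*(13 + V))
E(6, S)*(-4) = (7*(13 + 6))*(-4) = (7*19)*(-4) = 133*(-4) = -532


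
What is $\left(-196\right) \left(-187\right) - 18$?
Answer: $36634$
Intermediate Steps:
$\left(-196\right) \left(-187\right) - 18 = 36652 - 18 = 36634$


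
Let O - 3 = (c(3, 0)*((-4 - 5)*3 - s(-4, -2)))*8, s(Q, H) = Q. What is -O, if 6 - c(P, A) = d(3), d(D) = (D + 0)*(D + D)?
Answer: -2211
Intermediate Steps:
d(D) = 2*D² (d(D) = D*(2*D) = 2*D²)
c(P, A) = -12 (c(P, A) = 6 - 2*3² = 6 - 2*9 = 6 - 1*18 = 6 - 18 = -12)
O = 2211 (O = 3 - 12*((-4 - 5)*3 - 1*(-4))*8 = 3 - 12*(-9*3 + 4)*8 = 3 - 12*(-27 + 4)*8 = 3 - 12*(-23)*8 = 3 + 276*8 = 3 + 2208 = 2211)
-O = -1*2211 = -2211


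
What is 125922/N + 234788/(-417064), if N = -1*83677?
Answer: -18040972121/8724666082 ≈ -2.0678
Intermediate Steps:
N = -83677
125922/N + 234788/(-417064) = 125922/(-83677) + 234788/(-417064) = 125922*(-1/83677) + 234788*(-1/417064) = -125922/83677 - 58697/104266 = -18040972121/8724666082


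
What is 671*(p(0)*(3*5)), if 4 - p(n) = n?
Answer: 40260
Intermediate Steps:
p(n) = 4 - n
671*(p(0)*(3*5)) = 671*((4 - 1*0)*(3*5)) = 671*((4 + 0)*15) = 671*(4*15) = 671*60 = 40260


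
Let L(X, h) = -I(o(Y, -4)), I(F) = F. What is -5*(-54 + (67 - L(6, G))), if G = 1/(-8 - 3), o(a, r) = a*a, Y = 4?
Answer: -145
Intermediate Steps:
o(a, r) = a²
G = -1/11 (G = 1/(-11) = -1/11 ≈ -0.090909)
L(X, h) = -16 (L(X, h) = -1*4² = -1*16 = -16)
-5*(-54 + (67 - L(6, G))) = -5*(-54 + (67 - 1*(-16))) = -5*(-54 + (67 + 16)) = -5*(-54 + 83) = -5*29 = -145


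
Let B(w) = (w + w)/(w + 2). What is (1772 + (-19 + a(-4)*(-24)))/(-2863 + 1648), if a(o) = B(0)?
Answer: -1753/1215 ≈ -1.4428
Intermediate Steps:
B(w) = 2*w/(2 + w) (B(w) = (2*w)/(2 + w) = 2*w/(2 + w))
a(o) = 0 (a(o) = 2*0/(2 + 0) = 2*0/2 = 2*0*(½) = 0)
(1772 + (-19 + a(-4)*(-24)))/(-2863 + 1648) = (1772 + (-19 + 0*(-24)))/(-2863 + 1648) = (1772 + (-19 + 0))/(-1215) = (1772 - 19)*(-1/1215) = 1753*(-1/1215) = -1753/1215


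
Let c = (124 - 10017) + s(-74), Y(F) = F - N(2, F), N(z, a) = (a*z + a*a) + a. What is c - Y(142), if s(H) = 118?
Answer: 10673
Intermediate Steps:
N(z, a) = a + a² + a*z (N(z, a) = (a*z + a²) + a = (a² + a*z) + a = a + a² + a*z)
Y(F) = F - F*(3 + F) (Y(F) = F - F*(1 + F + 2) = F - F*(3 + F))
c = -9775 (c = (124 - 10017) + 118 = -9893 + 118 = -9775)
c - Y(142) = -9775 - 142*(-2 - 1*142) = -9775 - 142*(-2 - 142) = -9775 - 142*(-144) = -9775 - 1*(-20448) = -9775 + 20448 = 10673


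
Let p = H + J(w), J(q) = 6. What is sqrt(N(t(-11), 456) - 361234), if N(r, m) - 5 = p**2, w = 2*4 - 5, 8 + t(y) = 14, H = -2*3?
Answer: I*sqrt(361229) ≈ 601.02*I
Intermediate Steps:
H = -6
t(y) = 6 (t(y) = -8 + 14 = 6)
w = 3 (w = 8 - 5 = 3)
p = 0 (p = -6 + 6 = 0)
N(r, m) = 5 (N(r, m) = 5 + 0**2 = 5 + 0 = 5)
sqrt(N(t(-11), 456) - 361234) = sqrt(5 - 361234) = sqrt(-361229) = I*sqrt(361229)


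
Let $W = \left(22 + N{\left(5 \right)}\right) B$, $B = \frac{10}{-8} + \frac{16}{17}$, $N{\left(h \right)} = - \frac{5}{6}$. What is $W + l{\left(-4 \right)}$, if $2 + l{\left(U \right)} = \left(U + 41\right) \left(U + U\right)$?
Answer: $- \frac{41417}{136} \approx -304.54$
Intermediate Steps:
$N{\left(h \right)} = - \frac{5}{6}$ ($N{\left(h \right)} = \left(-5\right) \frac{1}{6} = - \frac{5}{6}$)
$B = - \frac{21}{68}$ ($B = 10 \left(- \frac{1}{8}\right) + 16 \cdot \frac{1}{17} = - \frac{5}{4} + \frac{16}{17} = - \frac{21}{68} \approx -0.30882$)
$W = - \frac{889}{136}$ ($W = \left(22 - \frac{5}{6}\right) \left(- \frac{21}{68}\right) = \frac{127}{6} \left(- \frac{21}{68}\right) = - \frac{889}{136} \approx -6.5368$)
$l{\left(U \right)} = -2 + 2 U \left(41 + U\right)$ ($l{\left(U \right)} = -2 + \left(U + 41\right) \left(U + U\right) = -2 + \left(41 + U\right) 2 U = -2 + 2 U \left(41 + U\right)$)
$W + l{\left(-4 \right)} = - \frac{889}{136} + \left(-2 + 2 \left(-4\right)^{2} + 82 \left(-4\right)\right) = - \frac{889}{136} - 298 = - \frac{41417}{136}$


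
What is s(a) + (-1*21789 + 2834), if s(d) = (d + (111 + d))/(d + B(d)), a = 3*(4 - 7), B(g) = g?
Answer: -113761/6 ≈ -18960.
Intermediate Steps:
a = -9 (a = 3*(-3) = -9)
s(d) = (111 + 2*d)/(2*d) (s(d) = (d + (111 + d))/(d + d) = (111 + 2*d)/((2*d)) = (111 + 2*d)*(1/(2*d)) = (111 + 2*d)/(2*d))
s(a) + (-1*21789 + 2834) = (111/2 - 9)/(-9) + (-1*21789 + 2834) = -⅑*93/2 + (-21789 + 2834) = -31/6 - 18955 = -113761/6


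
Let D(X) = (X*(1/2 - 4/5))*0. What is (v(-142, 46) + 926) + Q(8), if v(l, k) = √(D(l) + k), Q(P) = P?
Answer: 934 + √46 ≈ 940.78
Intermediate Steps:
D(X) = 0 (D(X) = (X*(1*(½) - 4*⅕))*0 = (X*(½ - ⅘))*0 = (X*(-3/10))*0 = -3*X/10*0 = 0)
v(l, k) = √k (v(l, k) = √(0 + k) = √k)
(v(-142, 46) + 926) + Q(8) = (√46 + 926) + 8 = (926 + √46) + 8 = 934 + √46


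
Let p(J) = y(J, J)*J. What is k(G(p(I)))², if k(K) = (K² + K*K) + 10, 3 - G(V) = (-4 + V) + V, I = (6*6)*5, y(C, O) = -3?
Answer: 5584468469904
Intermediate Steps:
I = 180 (I = 36*5 = 180)
p(J) = -3*J
G(V) = 7 - 2*V (G(V) = 3 - ((-4 + V) + V) = 3 - (-4 + 2*V) = 3 + (4 - 2*V) = 7 - 2*V)
k(K) = 10 + 2*K² (k(K) = (K² + K²) + 10 = 2*K² + 10 = 10 + 2*K²)
k(G(p(I)))² = (10 + 2*(7 - (-6)*180)²)² = (10 + 2*(7 - 2*(-540))²)² = (10 + 2*(7 + 1080)²)² = (10 + 2*1087²)² = (10 + 2*1181569)² = (10 + 2363138)² = 2363148² = 5584468469904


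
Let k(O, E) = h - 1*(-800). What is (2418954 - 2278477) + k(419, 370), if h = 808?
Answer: 142085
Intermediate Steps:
k(O, E) = 1608 (k(O, E) = 808 - 1*(-800) = 808 + 800 = 1608)
(2418954 - 2278477) + k(419, 370) = (2418954 - 2278477) + 1608 = 140477 + 1608 = 142085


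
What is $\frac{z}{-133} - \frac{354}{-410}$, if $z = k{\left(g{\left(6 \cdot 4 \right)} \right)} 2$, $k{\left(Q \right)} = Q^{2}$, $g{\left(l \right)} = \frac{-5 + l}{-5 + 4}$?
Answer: $- \frac{6551}{1435} \approx -4.5652$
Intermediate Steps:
$g{\left(l \right)} = 5 - l$ ($g{\left(l \right)} = \frac{-5 + l}{-1} = \left(-5 + l\right) \left(-1\right) = 5 - l$)
$z = 722$ ($z = \left(5 - 6 \cdot 4\right)^{2} \cdot 2 = \left(5 - 24\right)^{2} \cdot 2 = \left(-19\right)^{2} \cdot 2 = 361 \cdot 2 = 722$)
$\frac{z}{-133} - \frac{354}{-410} = \frac{722}{-133} - \frac{354}{-410} = 722 \left(- \frac{1}{133}\right) - - \frac{177}{205} = - \frac{38}{7} + \frac{177}{205} = - \frac{6551}{1435}$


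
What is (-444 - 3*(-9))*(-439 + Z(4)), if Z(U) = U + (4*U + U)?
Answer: 173055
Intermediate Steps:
Z(U) = 6*U (Z(U) = U + 5*U = 6*U)
(-444 - 3*(-9))*(-439 + Z(4)) = (-444 - 3*(-9))*(-439 + 6*4) = (-444 + 27)*(-439 + 24) = -417*(-415) = 173055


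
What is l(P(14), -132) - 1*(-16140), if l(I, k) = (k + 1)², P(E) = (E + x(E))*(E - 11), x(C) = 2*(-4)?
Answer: 33301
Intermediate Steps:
x(C) = -8
P(E) = (-11 + E)*(-8 + E) (P(E) = (E - 8)*(E - 11) = (-8 + E)*(-11 + E) = (-11 + E)*(-8 + E))
l(I, k) = (1 + k)²
l(P(14), -132) - 1*(-16140) = (1 - 132)² - 1*(-16140) = (-131)² + 16140 = 17161 + 16140 = 33301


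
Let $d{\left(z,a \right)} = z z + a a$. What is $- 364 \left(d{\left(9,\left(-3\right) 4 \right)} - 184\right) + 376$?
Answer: $-14548$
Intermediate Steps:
$d{\left(z,a \right)} = a^{2} + z^{2}$ ($d{\left(z,a \right)} = z^{2} + a^{2} = a^{2} + z^{2}$)
$- 364 \left(d{\left(9,\left(-3\right) 4 \right)} - 184\right) + 376 = - 364 \left(\left(\left(\left(-3\right) 4\right)^{2} + 9^{2}\right) - 184\right) + 376 = - 364 \left(\left(\left(-12\right)^{2} + 81\right) - 184\right) + 376 = - 364 \left(\left(144 + 81\right) - 184\right) + 376 = - 364 \left(225 - 184\right) + 376 = \left(-364\right) 41 + 376 = -14924 + 376 = -14548$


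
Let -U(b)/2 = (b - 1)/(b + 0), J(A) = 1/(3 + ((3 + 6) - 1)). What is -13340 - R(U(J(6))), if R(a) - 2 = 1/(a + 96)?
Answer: -1547673/116 ≈ -13342.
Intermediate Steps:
J(A) = 1/11 (J(A) = 1/(3 + (9 - 1)) = 1/(3 + 8) = 1/11)
U(b) = -2*(-1 + b)/b (U(b) = -2*(b - 1)/(b + 0) = -2*(-1 + b)/b)
R(a) = 2 + 1/(96 + a) (R(a) = 2 + 1/(a + 96) = 2 + 1/(96 + a))
-13340 - R(U(J(6))) = -13340 - (193 + 2*(-2 + 2/(1/11)))/(96 + (-2 + 2/(1/11))) = -13340 - (193 + 2*(-2 + 2*11))/(96 + (-2 + 2*11)) = -13340 - (193 + 2*(-2 + 22))/(96 + (-2 + 22)) = -13340 - (193 + 2*20)/(96 + 20) = -13340 - (193 + 40)/116 = -13340 - 233/116 = -1547673/116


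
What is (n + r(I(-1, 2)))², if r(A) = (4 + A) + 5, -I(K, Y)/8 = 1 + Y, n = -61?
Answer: 5776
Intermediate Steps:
I(K, Y) = -8 - 8*Y (I(K, Y) = -8*(1 + Y) = -8 - 8*Y)
r(A) = 9 + A
(n + r(I(-1, 2)))² = (-61 + (9 + (-8 - 8*2)))² = (-61 + (9 + (-8 - 16)))² = (-61 + (9 - 24))² = (-61 - 15)² = (-76)² = 5776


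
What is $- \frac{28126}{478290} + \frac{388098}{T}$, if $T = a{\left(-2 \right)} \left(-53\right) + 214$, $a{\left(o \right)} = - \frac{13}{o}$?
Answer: $- \frac{20625229207}{6935205} \approx -2974.0$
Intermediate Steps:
$T = - \frac{261}{2}$ ($T = - \frac{13}{-2} \left(-53\right) + 214 = \left(-13\right) \left(- \frac{1}{2}\right) \left(-53\right) + 214 = \frac{13}{2} \left(-53\right) + 214 = - \frac{689}{2} + 214 = - \frac{261}{2} \approx -130.5$)
$- \frac{28126}{478290} + \frac{388098}{T} = - \frac{28126}{478290} + \frac{388098}{- \frac{261}{2}} = \left(-28126\right) \frac{1}{478290} + 388098 \left(- \frac{2}{261}\right) = - \frac{14063}{239145} - \frac{86244}{29} = - \frac{20625229207}{6935205}$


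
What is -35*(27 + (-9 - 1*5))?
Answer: -455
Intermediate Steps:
-35*(27 + (-9 - 1*5)) = -35*(27 + (-9 - 5)) = -35*(27 - 14) = -35*13 = -455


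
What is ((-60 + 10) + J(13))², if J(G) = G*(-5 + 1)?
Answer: 10404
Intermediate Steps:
J(G) = -4*G (J(G) = G*(-4) = -4*G)
((-60 + 10) + J(13))² = ((-60 + 10) - 4*13)² = (-50 - 52)² = (-102)² = 10404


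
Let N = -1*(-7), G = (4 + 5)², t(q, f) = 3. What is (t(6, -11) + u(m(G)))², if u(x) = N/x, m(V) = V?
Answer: 62500/6561 ≈ 9.5260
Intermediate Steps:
G = 81 (G = 9² = 81)
N = 7
u(x) = 7/x
(t(6, -11) + u(m(G)))² = (3 + 7/81)² = (250/81)² = 62500/6561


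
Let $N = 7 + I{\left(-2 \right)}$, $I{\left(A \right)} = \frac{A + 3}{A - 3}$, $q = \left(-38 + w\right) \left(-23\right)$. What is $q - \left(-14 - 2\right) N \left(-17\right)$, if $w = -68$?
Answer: $\frac{2942}{5} \approx 588.4$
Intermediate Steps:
$q = 2438$ ($q = \left(-38 - 68\right) \left(-23\right) = \left(-106\right) \left(-23\right) = 2438$)
$I{\left(A \right)} = \frac{3 + A}{-3 + A}$
$N = \frac{34}{5}$ ($N = 7 + \frac{3 - 2}{-3 - 2} = 7 + \frac{1}{-5} \cdot 1 = 7 - \frac{1}{5} = \frac{34}{5} \approx 6.8$)
$q - \left(-14 - 2\right) N \left(-17\right) = 2438 - \left(-14 - 2\right) \frac{34}{5} \left(-17\right) = 2438 - \left(-16\right) \frac{34}{5} \left(-17\right) = 2438 - \left(- \frac{544}{5}\right) \left(-17\right) = 2438 - \frac{9248}{5} = \frac{2942}{5}$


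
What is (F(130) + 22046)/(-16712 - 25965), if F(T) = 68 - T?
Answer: -21984/42677 ≈ -0.51513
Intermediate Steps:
(F(130) + 22046)/(-16712 - 25965) = ((68 - 1*130) + 22046)/(-16712 - 25965) = ((68 - 130) + 22046)/(-42677) = (-62 + 22046)*(-1/42677) = 21984*(-1/42677) = -21984/42677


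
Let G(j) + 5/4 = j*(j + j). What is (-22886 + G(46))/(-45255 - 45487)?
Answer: 74621/362968 ≈ 0.20559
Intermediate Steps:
G(j) = -5/4 + 2*j**2 (G(j) = -5/4 + j*(j + j) = -5/4 + j*(2*j) = -5/4 + 2*j**2)
(-22886 + G(46))/(-45255 - 45487) = (-22886 + (-5/4 + 2*46**2))/(-45255 - 45487) = (-22886 + (-5/4 + 2*2116))/(-90742) = (-22886 + (-5/4 + 4232))*(-1/90742) = (-22886 + 16923/4)*(-1/90742) = -74621/4*(-1/90742) = 74621/362968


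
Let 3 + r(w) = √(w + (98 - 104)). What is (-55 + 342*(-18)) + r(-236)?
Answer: -6214 + 11*I*√2 ≈ -6214.0 + 15.556*I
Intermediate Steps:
r(w) = -3 + √(-6 + w) (r(w) = -3 + √(w + (98 - 104)) = -3 + √(w - 6) = -3 + √(-6 + w))
(-55 + 342*(-18)) + r(-236) = (-55 + 342*(-18)) + (-3 + √(-6 - 236)) = (-55 - 6156) + (-3 + √(-242)) = -6211 + (-3 + 11*I*√2) = -6214 + 11*I*√2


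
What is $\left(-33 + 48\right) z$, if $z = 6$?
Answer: $90$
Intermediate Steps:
$\left(-33 + 48\right) z = \left(-33 + 48\right) 6 = 15 \cdot 6 = 90$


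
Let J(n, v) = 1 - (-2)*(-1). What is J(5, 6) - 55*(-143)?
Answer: 7864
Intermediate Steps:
J(n, v) = -1 (J(n, v) = 1 - 1*2 = 1 - 2 = -1)
J(5, 6) - 55*(-143) = -1 - 55*(-143) = -1 + 7865 = 7864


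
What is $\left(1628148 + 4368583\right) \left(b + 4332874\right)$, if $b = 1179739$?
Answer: $33057657268103$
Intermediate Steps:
$\left(1628148 + 4368583\right) \left(b + 4332874\right) = \left(1628148 + 4368583\right) \left(1179739 + 4332874\right) = 5996731 \cdot 5512613 = 33057657268103$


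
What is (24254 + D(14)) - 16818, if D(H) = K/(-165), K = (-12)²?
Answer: 408932/55 ≈ 7435.1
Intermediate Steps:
K = 144
D(H) = -48/55 (D(H) = 144/(-165) = 144*(-1/165) = -48/55)
(24254 + D(14)) - 16818 = (24254 - 48/55) - 16818 = 1333922/55 - 16818 = 408932/55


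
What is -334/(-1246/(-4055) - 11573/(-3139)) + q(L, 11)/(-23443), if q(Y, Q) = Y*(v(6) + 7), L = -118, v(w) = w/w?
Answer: -99616813976194/1191835298087 ≈ -83.583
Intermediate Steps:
v(w) = 1
q(Y, Q) = 8*Y (q(Y, Q) = Y*(1 + 7) = Y*8 = 8*Y)
-334/(-1246/(-4055) - 11573/(-3139)) + q(L, 11)/(-23443) = -334/(-1246/(-4055) - 11573/(-3139)) + (8*(-118))/(-23443) = -334/(-1246*(-1/4055) - 11573*(-1/3139)) - 944*(-1/23443) = -334/(1246/4055 + 11573/3139) + 944/23443 = -334/50839709/12728645 + 944/23443 = -334*12728645/50839709 + 944/23443 = -4251367430/50839709 + 944/23443 = -99616813976194/1191835298087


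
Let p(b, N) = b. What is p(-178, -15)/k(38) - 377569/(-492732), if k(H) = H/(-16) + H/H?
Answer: 705803627/5420052 ≈ 130.22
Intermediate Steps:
k(H) = 1 - H/16 (k(H) = H*(-1/16) + 1 = -H/16 + 1 = 1 - H/16)
p(-178, -15)/k(38) - 377569/(-492732) = -178/(1 - 1/16*38) - 377569/(-492732) = -178/(1 - 19/8) - 377569*(-1/492732) = -178/(-11/8) + 377569/492732 = -178*(-8/11) + 377569/492732 = 1424/11 + 377569/492732 = 705803627/5420052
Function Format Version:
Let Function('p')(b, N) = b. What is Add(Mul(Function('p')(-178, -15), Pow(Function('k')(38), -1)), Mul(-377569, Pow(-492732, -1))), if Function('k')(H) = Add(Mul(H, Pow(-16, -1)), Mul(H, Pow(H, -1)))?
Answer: Rational(705803627, 5420052) ≈ 130.22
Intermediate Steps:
Function('k')(H) = Add(1, Mul(Rational(-1, 16), H)) (Function('k')(H) = Add(Mul(H, Rational(-1, 16)), 1) = Add(Mul(Rational(-1, 16), H), 1) = Add(1, Mul(Rational(-1, 16), H)))
Add(Mul(Function('p')(-178, -15), Pow(Function('k')(38), -1)), Mul(-377569, Pow(-492732, -1))) = Add(Mul(-178, Pow(Add(1, Mul(Rational(-1, 16), 38)), -1)), Mul(-377569, Pow(-492732, -1))) = Add(Mul(-178, Pow(Add(1, Rational(-19, 8)), -1)), Mul(-377569, Rational(-1, 492732))) = Add(Mul(-178, Pow(Rational(-11, 8), -1)), Rational(377569, 492732)) = Add(Mul(-178, Rational(-8, 11)), Rational(377569, 492732)) = Add(Rational(1424, 11), Rational(377569, 492732)) = Rational(705803627, 5420052)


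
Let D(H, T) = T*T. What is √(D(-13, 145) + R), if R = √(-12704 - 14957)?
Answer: √(21025 + I*√27661) ≈ 145.0 + 0.5735*I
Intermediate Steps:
D(H, T) = T²
R = I*√27661 (R = √(-27661) = I*√27661 ≈ 166.32*I)
√(D(-13, 145) + R) = √(145² + I*√27661) = √(21025 + I*√27661)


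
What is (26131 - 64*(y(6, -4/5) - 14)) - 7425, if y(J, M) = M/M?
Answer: 19538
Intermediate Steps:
y(J, M) = 1
(26131 - 64*(y(6, -4/5) - 14)) - 7425 = (26131 - 64*(1 - 14)) - 7425 = (26131 - 64*(-13)) - 7425 = (26131 + 832) - 7425 = 26963 - 7425 = 19538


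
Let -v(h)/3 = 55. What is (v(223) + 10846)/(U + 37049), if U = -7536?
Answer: 971/2683 ≈ 0.36191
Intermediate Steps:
v(h) = -165 (v(h) = -3*55 = -165)
(v(223) + 10846)/(U + 37049) = (-165 + 10846)/(-7536 + 37049) = 10681/29513 = 10681*(1/29513) = 971/2683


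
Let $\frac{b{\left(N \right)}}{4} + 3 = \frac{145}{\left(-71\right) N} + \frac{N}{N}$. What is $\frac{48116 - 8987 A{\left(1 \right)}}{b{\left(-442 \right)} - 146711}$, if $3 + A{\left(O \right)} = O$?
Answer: $- \frac{1037018190}{2302167539} \approx -0.45045$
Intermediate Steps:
$A{\left(O \right)} = -3 + O$
$b{\left(N \right)} = -8 - \frac{580}{71 N}$ ($b{\left(N \right)} = -12 + 4 \left(\frac{145}{\left(-71\right) N} + \frac{N}{N}\right) = -12 + 4 \left(145 \left(- \frac{1}{71 N}\right) + 1\right) = -12 + 4 \left(- \frac{145}{71 N} + 1\right) = -12 + 4 \left(1 - \frac{145}{71 N}\right) = -12 + \left(4 - \frac{580}{71 N}\right) = -8 - \frac{580}{71 N}$)
$\frac{48116 - 8987 A{\left(1 \right)}}{b{\left(-442 \right)} - 146711} = \frac{48116 - 8987 \left(-3 + 1\right)}{\left(-8 - \frac{580}{71 \left(-442\right)}\right) - 146711} = \frac{48116 - -17974}{\left(-8 - - \frac{290}{15691}\right) - 146711} = \frac{48116 + 17974}{\left(-8 + \frac{290}{15691}\right) - 146711} = \frac{66090}{- \frac{125238}{15691} - 146711} = \frac{66090}{- \frac{2302167539}{15691}} = 66090 \left(- \frac{15691}{2302167539}\right) = - \frac{1037018190}{2302167539}$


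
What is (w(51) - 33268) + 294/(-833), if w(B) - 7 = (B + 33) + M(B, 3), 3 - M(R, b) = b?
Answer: -564015/17 ≈ -33177.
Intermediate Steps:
M(R, b) = 3 - b
w(B) = 40 + B (w(B) = 7 + ((B + 33) + (3 - 1*3)) = 7 + ((33 + B) + (3 - 3)) = 7 + ((33 + B) + 0) = 7 + (33 + B) = 40 + B)
(w(51) - 33268) + 294/(-833) = ((40 + 51) - 33268) + 294/(-833) = (91 - 33268) + 294*(-1/833) = -33177 - 6/17 = -564015/17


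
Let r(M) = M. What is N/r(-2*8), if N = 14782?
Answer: -7391/8 ≈ -923.88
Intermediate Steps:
N/r(-2*8) = 14782/((-2*8)) = 14782/(-16) = 14782*(-1/16) = -7391/8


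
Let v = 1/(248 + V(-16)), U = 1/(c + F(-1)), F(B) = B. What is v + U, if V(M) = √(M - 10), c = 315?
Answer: 69701/9660210 - I*√26/61530 ≈ 0.0072153 - 8.287e-5*I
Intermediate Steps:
V(M) = √(-10 + M)
U = 1/314 (U = 1/(315 - 1) = 1/314 ≈ 0.0031847)
v = 1/(248 + I*√26) (v = 1/(248 + √(-10 - 16)) = 1/(248 + √(-26)) = 1/(248 + I*√26) ≈ 0.0040306 - 8.287e-5*I)
v + U = (124/30765 - I*√26/61530) + 1/314 = 69701/9660210 - I*√26/61530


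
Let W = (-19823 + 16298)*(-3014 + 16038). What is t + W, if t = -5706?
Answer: -45915306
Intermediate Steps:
W = -45909600 (W = -3525*13024 = -45909600)
t + W = -5706 - 45909600 = -45915306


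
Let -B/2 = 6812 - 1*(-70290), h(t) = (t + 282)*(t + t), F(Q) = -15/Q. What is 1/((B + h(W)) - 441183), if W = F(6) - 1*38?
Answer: -2/1229897 ≈ -1.6262e-6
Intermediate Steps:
W = -81/2 (W = -15/6 - 1*38 = -15*⅙ - 38 = -5/2 - 38 = -81/2 ≈ -40.500)
h(t) = 2*t*(282 + t) (h(t) = (282 + t)*(2*t) = 2*t*(282 + t))
B = -154204 (B = -2*(6812 - 1*(-70290)) = -2*(6812 + 70290) = -2*77102 = -154204)
1/((B + h(W)) - 441183) = 1/((-154204 + 2*(-81/2)*(282 - 81/2)) - 441183) = 1/((-154204 + 2*(-81/2)*(483/2)) - 441183) = 1/((-154204 - 39123/2) - 441183) = 1/(-347531/2 - 441183) = 1/(-1229897/2) = -2/1229897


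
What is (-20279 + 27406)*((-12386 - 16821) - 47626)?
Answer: -547588791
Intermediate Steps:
(-20279 + 27406)*((-12386 - 16821) - 47626) = 7127*(-29207 - 47626) = 7127*(-76833) = -547588791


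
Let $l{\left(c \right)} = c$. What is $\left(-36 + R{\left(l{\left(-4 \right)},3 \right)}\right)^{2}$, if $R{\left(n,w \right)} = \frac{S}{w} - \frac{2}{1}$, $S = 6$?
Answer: $1296$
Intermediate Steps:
$R{\left(n,w \right)} = -2 + \frac{6}{w}$ ($R{\left(n,w \right)} = \frac{6}{w} - \frac{2}{1} = \frac{6}{w} - 2 = -2 + \frac{6}{w}$)
$\left(-36 + R{\left(l{\left(-4 \right)},3 \right)}\right)^{2} = \left(-36 - \left(2 - \frac{6}{3}\right)\right)^{2} = \left(-36 + \left(-2 + 6 \cdot \frac{1}{3}\right)\right)^{2} = \left(-36 + \left(-2 + 2\right)\right)^{2} = \left(-36 + 0\right)^{2} = \left(-36\right)^{2} = 1296$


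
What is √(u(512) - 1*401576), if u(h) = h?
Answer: 2*I*√100266 ≈ 633.3*I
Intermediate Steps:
√(u(512) - 1*401576) = √(512 - 1*401576) = √(512 - 401576) = √(-401064) = 2*I*√100266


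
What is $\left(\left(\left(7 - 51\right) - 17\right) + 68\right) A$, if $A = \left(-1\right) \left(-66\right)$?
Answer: $462$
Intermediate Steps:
$A = 66$
$\left(\left(\left(7 - 51\right) - 17\right) + 68\right) A = \left(\left(\left(7 - 51\right) - 17\right) + 68\right) 66 = \left(\left(-44 - 17\right) + 68\right) 66 = \left(-61 + 68\right) 66 = 7 \cdot 66 = 462$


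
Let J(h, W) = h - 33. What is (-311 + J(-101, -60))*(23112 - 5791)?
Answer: -7707845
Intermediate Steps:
J(h, W) = -33 + h
(-311 + J(-101, -60))*(23112 - 5791) = (-311 + (-33 - 101))*(23112 - 5791) = (-311 - 134)*17321 = -445*17321 = -7707845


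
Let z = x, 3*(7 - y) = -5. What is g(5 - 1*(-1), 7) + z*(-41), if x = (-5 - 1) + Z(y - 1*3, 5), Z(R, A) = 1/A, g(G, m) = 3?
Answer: 1204/5 ≈ 240.80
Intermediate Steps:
y = 26/3 (y = 7 - ⅓*(-5) = 7 + 5/3 = 26/3 ≈ 8.6667)
x = -29/5 (x = (-5 - 1) + 1/5 = -6 + ⅕ = -29/5 ≈ -5.8000)
z = -29/5 ≈ -5.8000
g(5 - 1*(-1), 7) + z*(-41) = 3 - 29/5*(-41) = 3 + 1189/5 = 1204/5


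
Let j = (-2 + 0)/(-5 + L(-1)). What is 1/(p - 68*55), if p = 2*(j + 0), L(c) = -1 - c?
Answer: -5/18696 ≈ -0.00026744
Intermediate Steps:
j = ⅖ (j = (-2 + 0)/(-5 + (-1 - 1*(-1))) = -2/(-5 + (-1 + 1)) = -2/(-5 + 0) = -2/(-5) = -2*(-⅕) = ⅖ ≈ 0.40000)
p = ⅘ (p = 2*(⅖ + 0) = 2*(⅖) = ⅘ ≈ 0.80000)
1/(p - 68*55) = 1/(⅘ - 68*55) = 1/(⅘ - 3740) = 1/(-18696/5) = -5/18696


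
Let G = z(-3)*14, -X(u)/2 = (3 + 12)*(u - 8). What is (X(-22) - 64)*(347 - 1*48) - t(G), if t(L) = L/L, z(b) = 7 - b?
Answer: 249963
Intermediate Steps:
X(u) = 240 - 30*u (X(u) = -2*(3 + 12)*(u - 8) = -30*(-8 + u) = -2*(-120 + 15*u) = 240 - 30*u)
G = 140 (G = (7 - 1*(-3))*14 = (7 + 3)*14 = 10*14 = 140)
t(L) = 1
(X(-22) - 64)*(347 - 1*48) - t(G) = ((240 - 30*(-22)) - 64)*(347 - 1*48) - 1*1 = ((240 + 660) - 64)*(347 - 48) - 1 = (900 - 64)*299 - 1 = 836*299 - 1 = 249964 - 1 = 249963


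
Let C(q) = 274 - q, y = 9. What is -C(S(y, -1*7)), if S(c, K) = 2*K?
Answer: -288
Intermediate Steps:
-C(S(y, -1*7)) = -(274 - 2*(-1*7)) = -(274 - 2*(-7)) = -(274 - 1*(-14)) = -(274 + 14) = -1*288 = -288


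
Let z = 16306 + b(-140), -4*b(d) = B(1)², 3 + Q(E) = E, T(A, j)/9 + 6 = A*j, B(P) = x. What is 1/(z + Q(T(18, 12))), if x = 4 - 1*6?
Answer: 1/18192 ≈ 5.4969e-5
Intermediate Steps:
x = -2 (x = 4 - 6 = -2)
B(P) = -2
T(A, j) = -54 + 9*A*j (T(A, j) = -54 + 9*(A*j) = -54 + 9*A*j)
Q(E) = -3 + E
b(d) = -1 (b(d) = -¼*(-2)² = -¼*4 = -1)
z = 16305 (z = 16306 - 1 = 16305)
1/(z + Q(T(18, 12))) = 1/(16305 + (-3 + (-54 + 9*18*12))) = 1/(16305 + (-3 + (-54 + 1944))) = 1/(16305 + (-3 + 1890)) = 1/(16305 + 1887) = 1/18192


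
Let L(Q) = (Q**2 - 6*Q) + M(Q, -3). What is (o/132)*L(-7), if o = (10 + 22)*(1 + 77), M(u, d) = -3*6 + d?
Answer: 14560/11 ≈ 1323.6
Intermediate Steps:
M(u, d) = -18 + d
L(Q) = -21 + Q**2 - 6*Q (L(Q) = (Q**2 - 6*Q) + (-18 - 3) = (Q**2 - 6*Q) - 21 = -21 + Q**2 - 6*Q)
o = 2496 (o = 32*78 = 2496)
(o/132)*L(-7) = (2496/132)*(-21 + (-7)**2 - 6*(-7)) = (2496*(1/132))*(-21 + 49 + 42) = (208/11)*70 = 14560/11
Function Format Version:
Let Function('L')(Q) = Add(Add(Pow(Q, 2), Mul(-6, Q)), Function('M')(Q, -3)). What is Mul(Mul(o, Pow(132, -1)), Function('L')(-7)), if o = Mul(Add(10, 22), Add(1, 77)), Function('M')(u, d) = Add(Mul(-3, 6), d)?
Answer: Rational(14560, 11) ≈ 1323.6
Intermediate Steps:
Function('M')(u, d) = Add(-18, d)
Function('L')(Q) = Add(-21, Pow(Q, 2), Mul(-6, Q)) (Function('L')(Q) = Add(Add(Pow(Q, 2), Mul(-6, Q)), Add(-18, -3)) = Add(Add(Pow(Q, 2), Mul(-6, Q)), -21) = Add(-21, Pow(Q, 2), Mul(-6, Q)))
o = 2496 (o = Mul(32, 78) = 2496)
Mul(Mul(o, Pow(132, -1)), Function('L')(-7)) = Mul(Mul(2496, Pow(132, -1)), Add(-21, Pow(-7, 2), Mul(-6, -7))) = Mul(Mul(2496, Rational(1, 132)), Add(-21, 49, 42)) = Mul(Rational(208, 11), 70) = Rational(14560, 11)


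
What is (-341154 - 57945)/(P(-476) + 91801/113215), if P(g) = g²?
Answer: -45183993285/25651893641 ≈ -1.7614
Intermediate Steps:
(-341154 - 57945)/(P(-476) + 91801/113215) = (-341154 - 57945)/((-476)² + 91801/113215) = -399099/(226576 + 91801*(1/113215)) = -399099/(226576 + 91801/113215) = -399099/25651893641/113215 = -399099*113215/25651893641 = -45183993285/25651893641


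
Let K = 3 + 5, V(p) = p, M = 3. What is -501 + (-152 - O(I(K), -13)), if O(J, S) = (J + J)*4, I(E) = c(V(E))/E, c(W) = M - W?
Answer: -648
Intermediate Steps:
c(W) = 3 - W
K = 8
I(E) = (3 - E)/E
O(J, S) = 8*J (O(J, S) = (2*J)*4 = 8*J)
-501 + (-152 - O(I(K), -13)) = -501 + (-152 - 8*(3 - 1*8)/8) = -501 + (-152 - 8*(3 - 8)/8) = -501 + (-152 - 8*(⅛)*(-5)) = -501 + (-152 - 8*(-5)/8) = -501 + (-152 - 1*(-5)) = -501 + (-152 + 5) = -501 - 147 = -648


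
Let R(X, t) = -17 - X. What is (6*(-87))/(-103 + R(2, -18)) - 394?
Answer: -23773/61 ≈ -389.72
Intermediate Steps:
(6*(-87))/(-103 + R(2, -18)) - 394 = (6*(-87))/(-103 + (-17 - 1*2)) - 394 = -522/(-103 + (-17 - 2)) - 394 = -522/(-103 - 19) - 394 = -522/(-122) - 394 = -522*(-1/122) - 394 = 261/61 - 394 = -23773/61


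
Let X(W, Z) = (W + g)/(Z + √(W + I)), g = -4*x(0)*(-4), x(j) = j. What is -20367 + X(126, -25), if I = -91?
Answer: -1201968/59 - 63*√35/295 ≈ -20374.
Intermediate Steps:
g = 0 (g = -4*0*(-4) = 0*(-4) = 0)
X(W, Z) = W/(Z + √(-91 + W)) (X(W, Z) = (W + 0)/(Z + √(W - 91)) = W/(Z + √(-91 + W)))
-20367 + X(126, -25) = -20367 + 126/(-25 + √(-91 + 126)) = -20367 + 126/(-25 + √35)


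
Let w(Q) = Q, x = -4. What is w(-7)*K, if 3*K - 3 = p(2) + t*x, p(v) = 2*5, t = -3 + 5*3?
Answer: 245/3 ≈ 81.667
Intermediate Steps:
t = 12 (t = -3 + 15 = 12)
p(v) = 10
K = -35/3 (K = 1 + (10 + 12*(-4))/3 = 1 + (10 - 48)/3 = 1 + (⅓)*(-38) = 1 - 38/3 = -35/3 ≈ -11.667)
w(-7)*K = -7*(-35/3) = 245/3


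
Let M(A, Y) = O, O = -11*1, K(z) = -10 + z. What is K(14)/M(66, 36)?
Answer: -4/11 ≈ -0.36364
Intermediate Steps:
O = -11
M(A, Y) = -11
K(14)/M(66, 36) = (-10 + 14)/(-11) = 4*(-1/11) = -4/11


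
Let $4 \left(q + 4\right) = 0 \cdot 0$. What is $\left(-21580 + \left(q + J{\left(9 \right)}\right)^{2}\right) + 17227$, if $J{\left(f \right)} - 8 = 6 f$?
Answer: $-989$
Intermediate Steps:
$J{\left(f \right)} = 8 + 6 f$
$q = -4$ ($q = -4 + \frac{0 \cdot 0}{4} = -4 + \frac{1}{4} \cdot 0 = -4 + 0 = -4$)
$\left(-21580 + \left(q + J{\left(9 \right)}\right)^{2}\right) + 17227 = \left(-21580 + \left(-4 + \left(8 + 6 \cdot 9\right)\right)^{2}\right) + 17227 = \left(-21580 + \left(-4 + \left(8 + 54\right)\right)^{2}\right) + 17227 = \left(-21580 + \left(-4 + 62\right)^{2}\right) + 17227 = \left(-21580 + 58^{2}\right) + 17227 = \left(-21580 + 3364\right) + 17227 = -18216 + 17227 = -989$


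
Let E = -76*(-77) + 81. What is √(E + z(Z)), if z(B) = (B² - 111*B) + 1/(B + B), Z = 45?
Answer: √2666710/30 ≈ 54.434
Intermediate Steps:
z(B) = B² + 1/(2*B) - 111*B (z(B) = (B² - 111*B) + 1/(2*B) = B² + 1/(2*B) - 111*B)
E = 5933 (E = 5852 + 81 = 5933)
√(E + z(Z)) = √(5933 + (45² + (½)/45 - 111*45)) = √(5933 + (2025 + (½)*(1/45) - 4995)) = √(5933 + (2025 + 1/90 - 4995)) = √(5933 - 267299/90) = √(266671/90) = √2666710/30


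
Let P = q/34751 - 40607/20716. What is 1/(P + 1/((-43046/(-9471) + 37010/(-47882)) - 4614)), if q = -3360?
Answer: -752547171194171511068/1548050098934685354967 ≈ -0.48613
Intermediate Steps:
P = -1480739617/719901716 (P = -3360/34751 - 40607/20716 = -1480739617/719901716 ≈ -2.0569)
1/(P + 1/((-43046/(-9471) + 37010/(-47882)) - 4614)) = 1/(-1480739617/719901716 + 1/((-43046/(-9471) + 37010/(-47882)) - 4614)) = 1/(-1480739617/719901716 + 1/((-43046*(-1/9471) + 37010*(-1/47882)) - 4614)) = 1/(-1480739617/719901716 + 1/((43046/9471 - 18505/23941) - 4614)) = 1/(-1480739617/719901716 + 1/(855303431/226745211 - 4614)) = 1/(-1480739617/719901716 + 1/(-1045347100123/226745211)) = 1/(-1480739617/719901716 - 226745211/1045347100123) = 1/(-1548050098934685354967/752547171194171511068) = -752547171194171511068/1548050098934685354967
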